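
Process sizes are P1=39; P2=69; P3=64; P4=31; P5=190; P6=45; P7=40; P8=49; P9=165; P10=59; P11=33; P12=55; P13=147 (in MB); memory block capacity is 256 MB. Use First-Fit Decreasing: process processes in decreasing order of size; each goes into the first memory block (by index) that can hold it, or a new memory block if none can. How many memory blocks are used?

4 memory blocks

Sorted descending: 190, 165, 147, 69, 64, 59, 55, 49, 45, 40, 39, 33, 31.
190 MB → memory block 1 (remaining 66 MB)
165 MB → memory block 2 (remaining 91 MB)
147 MB → memory block 3 (remaining 109 MB)
69 MB → memory block 2 (remaining 22 MB)
64 MB → memory block 1 (remaining 2 MB)
59 MB → memory block 3 (remaining 50 MB)
55 MB → memory block 4 (remaining 201 MB)
49 MB → memory block 3 (remaining 1 MB)
45 MB → memory block 4 (remaining 156 MB)
40 MB → memory block 4 (remaining 116 MB)
39 MB → memory block 4 (remaining 77 MB)
33 MB → memory block 4 (remaining 44 MB)
31 MB → memory block 4 (remaining 13 MB)
Final memory blocks: [190,64] [165,69] [147,59,49] [55,45,40,39,33,31].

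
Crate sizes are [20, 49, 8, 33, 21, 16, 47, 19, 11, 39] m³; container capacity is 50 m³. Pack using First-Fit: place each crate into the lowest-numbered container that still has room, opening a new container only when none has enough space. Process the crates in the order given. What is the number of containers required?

Put 20 m³ in container 1; 30 m³ remain.
Put 49 m³ in container 2; 1 m³ remain.
Put 8 m³ in container 1; 22 m³ remain.
Put 33 m³ in container 3; 17 m³ remain.
Put 21 m³ in container 1; 1 m³ remain.
Put 16 m³ in container 3; 1 m³ remain.
Put 47 m³ in container 4; 3 m³ remain.
Put 19 m³ in container 5; 31 m³ remain.
Put 11 m³ in container 5; 20 m³ remain.
Put 39 m³ in container 6; 11 m³ remain.
Final containers: [20,8,21] [49] [33,16] [47] [19,11] [39].

6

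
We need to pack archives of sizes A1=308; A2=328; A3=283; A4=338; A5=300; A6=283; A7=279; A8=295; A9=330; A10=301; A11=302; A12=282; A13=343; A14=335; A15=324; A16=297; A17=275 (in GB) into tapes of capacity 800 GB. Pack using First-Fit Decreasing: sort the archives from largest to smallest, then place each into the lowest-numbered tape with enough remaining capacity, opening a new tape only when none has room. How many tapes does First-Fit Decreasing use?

Sorted descending: 343, 338, 335, 330, 328, 324, 308, 302, 301, 300, 297, 295, 283, 283, 282, 279, 275.
tape 1: place 343 GB, 457 GB left
tape 1: place 338 GB, 119 GB left
tape 2: place 335 GB, 465 GB left
tape 2: place 330 GB, 135 GB left
tape 3: place 328 GB, 472 GB left
tape 3: place 324 GB, 148 GB left
tape 4: place 308 GB, 492 GB left
tape 4: place 302 GB, 190 GB left
tape 5: place 301 GB, 499 GB left
tape 5: place 300 GB, 199 GB left
tape 6: place 297 GB, 503 GB left
tape 6: place 295 GB, 208 GB left
tape 7: place 283 GB, 517 GB left
tape 7: place 283 GB, 234 GB left
tape 8: place 282 GB, 518 GB left
tape 8: place 279 GB, 239 GB left
tape 9: place 275 GB, 525 GB left

9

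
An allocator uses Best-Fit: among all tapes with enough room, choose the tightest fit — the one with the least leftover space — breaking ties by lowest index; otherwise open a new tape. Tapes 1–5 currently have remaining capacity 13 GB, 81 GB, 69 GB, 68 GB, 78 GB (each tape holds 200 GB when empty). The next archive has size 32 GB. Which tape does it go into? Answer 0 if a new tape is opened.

Tapes with room: tape 2 (81 GB), tape 3 (69 GB), tape 4 (68 GB), tape 5 (78 GB).
Tightest fit is tape 4 with 68 GB free.

4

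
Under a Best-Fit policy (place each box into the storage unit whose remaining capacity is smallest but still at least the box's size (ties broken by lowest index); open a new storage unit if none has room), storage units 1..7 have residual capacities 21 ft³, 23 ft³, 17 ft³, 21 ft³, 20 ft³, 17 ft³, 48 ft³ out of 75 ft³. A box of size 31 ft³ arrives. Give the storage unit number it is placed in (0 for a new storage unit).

Storage units with room: storage unit 7 (48 ft³).
Tightest fit is storage unit 7 with 48 ft³ free.

7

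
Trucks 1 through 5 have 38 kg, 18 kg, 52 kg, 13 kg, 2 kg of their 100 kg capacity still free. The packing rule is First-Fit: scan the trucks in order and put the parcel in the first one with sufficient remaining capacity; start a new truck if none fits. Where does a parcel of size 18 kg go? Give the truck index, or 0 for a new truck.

Trucks with room: truck 1 (38 kg), truck 2 (18 kg), truck 3 (52 kg).
The first with room is truck 1.

1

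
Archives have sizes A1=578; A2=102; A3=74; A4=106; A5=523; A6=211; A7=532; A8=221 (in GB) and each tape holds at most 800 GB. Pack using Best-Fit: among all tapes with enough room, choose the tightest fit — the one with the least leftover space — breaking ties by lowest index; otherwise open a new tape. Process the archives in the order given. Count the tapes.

Put A1 (578 GB) in tape 1; 222 GB remain.
Put A2 (102 GB) in tape 1; 120 GB remain.
Put A3 (74 GB) in tape 1; 46 GB remain.
Put A4 (106 GB) in tape 2; 694 GB remain.
Put A5 (523 GB) in tape 2; 171 GB remain.
Put A6 (211 GB) in tape 3; 589 GB remain.
Put A7 (532 GB) in tape 3; 57 GB remain.
Put A8 (221 GB) in tape 4; 579 GB remain.
Final tapes: [578,102,74] [106,523] [211,532] [221].

4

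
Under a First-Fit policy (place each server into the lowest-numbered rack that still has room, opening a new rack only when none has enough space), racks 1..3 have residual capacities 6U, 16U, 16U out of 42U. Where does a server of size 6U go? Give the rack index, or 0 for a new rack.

1

Racks with room: rack 1 (6U), rack 2 (16U), rack 3 (16U).
The first with room is rack 1.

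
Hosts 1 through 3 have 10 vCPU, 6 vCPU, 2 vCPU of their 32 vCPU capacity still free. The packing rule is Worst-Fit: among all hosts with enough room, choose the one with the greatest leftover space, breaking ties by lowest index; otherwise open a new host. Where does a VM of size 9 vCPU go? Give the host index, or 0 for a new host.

1

Hosts with room: host 1 (10 vCPU).
Most room is host 1 with 10 vCPU free.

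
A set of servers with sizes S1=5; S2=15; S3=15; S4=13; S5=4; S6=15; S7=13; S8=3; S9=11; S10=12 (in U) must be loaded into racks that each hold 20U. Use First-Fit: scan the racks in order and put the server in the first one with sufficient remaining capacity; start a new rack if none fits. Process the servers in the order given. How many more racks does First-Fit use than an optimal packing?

First-Fit: [5,15] [15,4] [13,3] [15] [13] [11] [12] → 7 racks.
7 servers exceed 10U (half the capacity), and no two of those can share a rack, so at least 7 racks are needed.
So 7 is already optimal.

0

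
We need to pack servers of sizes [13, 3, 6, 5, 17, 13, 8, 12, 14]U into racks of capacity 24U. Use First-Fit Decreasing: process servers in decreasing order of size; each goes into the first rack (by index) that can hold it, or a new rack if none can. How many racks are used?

5

Sorted descending: 17, 14, 13, 13, 12, 8, 6, 5, 3.
Put 17U in rack 1; 7U remain.
Put 14U in rack 2; 10U remain.
Put 13U in rack 3; 11U remain.
Put 13U in rack 4; 11U remain.
Put 12U in rack 5; 12U remain.
Put 8U in rack 2; 2U remain.
Put 6U in rack 1; 1U remain.
Put 5U in rack 3; 6U remain.
Put 3U in rack 3; 3U remain.
Final racks: [17,6] [14,8] [13,5,3] [13] [12].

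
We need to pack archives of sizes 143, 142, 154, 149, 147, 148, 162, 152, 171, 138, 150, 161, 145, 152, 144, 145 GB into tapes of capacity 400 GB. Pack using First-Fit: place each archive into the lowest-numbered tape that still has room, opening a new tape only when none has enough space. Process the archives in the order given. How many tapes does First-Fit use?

143 GB → tape 1 (remaining 257 GB)
142 GB → tape 1 (remaining 115 GB)
154 GB → tape 2 (remaining 246 GB)
149 GB → tape 2 (remaining 97 GB)
147 GB → tape 3 (remaining 253 GB)
148 GB → tape 3 (remaining 105 GB)
162 GB → tape 4 (remaining 238 GB)
152 GB → tape 4 (remaining 86 GB)
171 GB → tape 5 (remaining 229 GB)
138 GB → tape 5 (remaining 91 GB)
150 GB → tape 6 (remaining 250 GB)
161 GB → tape 6 (remaining 89 GB)
145 GB → tape 7 (remaining 255 GB)
152 GB → tape 7 (remaining 103 GB)
144 GB → tape 8 (remaining 256 GB)
145 GB → tape 8 (remaining 111 GB)

8 tapes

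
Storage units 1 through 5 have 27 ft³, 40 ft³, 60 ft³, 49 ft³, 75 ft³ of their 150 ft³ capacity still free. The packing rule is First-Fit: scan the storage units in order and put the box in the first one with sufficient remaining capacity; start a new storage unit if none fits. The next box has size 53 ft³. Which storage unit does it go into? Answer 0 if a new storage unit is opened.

Storage units with room: storage unit 3 (60 ft³), storage unit 5 (75 ft³).
The first with room is storage unit 3.

3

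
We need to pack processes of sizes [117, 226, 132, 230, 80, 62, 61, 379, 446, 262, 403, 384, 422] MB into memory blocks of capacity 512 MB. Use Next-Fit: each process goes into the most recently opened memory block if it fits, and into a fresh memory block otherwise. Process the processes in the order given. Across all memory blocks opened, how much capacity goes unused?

892

Put 117 MB in memory block 1; 395 MB remain.
Put 226 MB in memory block 1; 169 MB remain.
Put 132 MB in memory block 1; 37 MB remain.
Put 230 MB in memory block 2; 282 MB remain.
Put 80 MB in memory block 2; 202 MB remain.
Put 62 MB in memory block 2; 140 MB remain.
Put 61 MB in memory block 2; 79 MB remain.
Put 379 MB in memory block 3; 133 MB remain.
Put 446 MB in memory block 4; 66 MB remain.
Put 262 MB in memory block 5; 250 MB remain.
Put 403 MB in memory block 6; 109 MB remain.
Put 384 MB in memory block 7; 128 MB remain.
Put 422 MB in memory block 8; 90 MB remain.
8 memory blocks × 512 MB = 4096 MB; used 3204 MB; unused 892 MB.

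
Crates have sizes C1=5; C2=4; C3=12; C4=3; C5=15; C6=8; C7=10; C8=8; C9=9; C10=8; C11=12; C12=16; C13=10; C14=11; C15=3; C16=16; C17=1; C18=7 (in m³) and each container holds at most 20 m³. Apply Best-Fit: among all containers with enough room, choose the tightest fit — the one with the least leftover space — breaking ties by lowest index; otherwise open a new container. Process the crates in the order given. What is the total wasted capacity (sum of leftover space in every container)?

42

Put C1 (5 m³) in container 1; 15 m³ remain.
Put C2 (4 m³) in container 1; 11 m³ remain.
Put C3 (12 m³) in container 2; 8 m³ remain.
Put C4 (3 m³) in container 2; 5 m³ remain.
Put C5 (15 m³) in container 3; 5 m³ remain.
Put C6 (8 m³) in container 1; 3 m³ remain.
Put C7 (10 m³) in container 4; 10 m³ remain.
Put C8 (8 m³) in container 4; 2 m³ remain.
Put C9 (9 m³) in container 5; 11 m³ remain.
Put C10 (8 m³) in container 5; 3 m³ remain.
Put C11 (12 m³) in container 6; 8 m³ remain.
Put C12 (16 m³) in container 7; 4 m³ remain.
Put C13 (10 m³) in container 8; 10 m³ remain.
Put C14 (11 m³) in container 9; 9 m³ remain.
Put C15 (3 m³) in container 1; 0 m³ remain.
Put C16 (16 m³) in container 10; 4 m³ remain.
Put C17 (1 m³) in container 4; 1 m³ remain.
Put C18 (7 m³) in container 6; 1 m³ remain.
10 containers × 20 m³ = 200 m³; used 158 m³; unused 42 m³.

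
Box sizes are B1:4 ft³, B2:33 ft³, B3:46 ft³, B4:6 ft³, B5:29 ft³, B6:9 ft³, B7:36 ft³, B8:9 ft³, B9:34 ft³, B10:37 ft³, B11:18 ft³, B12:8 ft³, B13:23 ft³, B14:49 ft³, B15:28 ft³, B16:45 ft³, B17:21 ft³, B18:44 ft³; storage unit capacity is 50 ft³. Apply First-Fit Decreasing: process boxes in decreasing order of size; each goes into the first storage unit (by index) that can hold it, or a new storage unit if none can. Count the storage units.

11

Sorted descending: 49, 46, 45, 44, 37, 36, 34, 33, 29, 28, 23, 21, 18, 9, 9, 8, 6, 4.
Put 49 ft³ in storage unit 1; 1 ft³ remain.
Put 46 ft³ in storage unit 2; 4 ft³ remain.
Put 45 ft³ in storage unit 3; 5 ft³ remain.
Put 44 ft³ in storage unit 4; 6 ft³ remain.
Put 37 ft³ in storage unit 5; 13 ft³ remain.
Put 36 ft³ in storage unit 6; 14 ft³ remain.
Put 34 ft³ in storage unit 7; 16 ft³ remain.
Put 33 ft³ in storage unit 8; 17 ft³ remain.
Put 29 ft³ in storage unit 9; 21 ft³ remain.
Put 28 ft³ in storage unit 10; 22 ft³ remain.
Put 23 ft³ in storage unit 11; 27 ft³ remain.
Put 21 ft³ in storage unit 9; 0 ft³ remain.
Put 18 ft³ in storage unit 10; 4 ft³ remain.
Put 9 ft³ in storage unit 5; 4 ft³ remain.
Put 9 ft³ in storage unit 6; 5 ft³ remain.
Put 8 ft³ in storage unit 7; 8 ft³ remain.
Put 6 ft³ in storage unit 4; 0 ft³ remain.
Put 4 ft³ in storage unit 2; 0 ft³ remain.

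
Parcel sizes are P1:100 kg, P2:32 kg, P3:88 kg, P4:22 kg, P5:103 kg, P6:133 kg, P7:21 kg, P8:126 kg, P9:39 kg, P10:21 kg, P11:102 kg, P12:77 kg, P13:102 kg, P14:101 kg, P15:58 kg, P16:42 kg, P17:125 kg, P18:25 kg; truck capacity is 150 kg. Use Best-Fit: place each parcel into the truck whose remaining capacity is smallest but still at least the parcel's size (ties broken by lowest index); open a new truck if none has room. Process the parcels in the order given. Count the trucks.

10

truck 1: place P1 (100 kg), 50 kg left
truck 1: place P2 (32 kg), 18 kg left
truck 2: place P3 (88 kg), 62 kg left
truck 2: place P4 (22 kg), 40 kg left
truck 3: place P5 (103 kg), 47 kg left
truck 4: place P6 (133 kg), 17 kg left
truck 2: place P7 (21 kg), 19 kg left
truck 5: place P8 (126 kg), 24 kg left
truck 3: place P9 (39 kg), 8 kg left
truck 5: place P10 (21 kg), 3 kg left
truck 6: place P11 (102 kg), 48 kg left
truck 7: place P12 (77 kg), 73 kg left
truck 8: place P13 (102 kg), 48 kg left
truck 9: place P14 (101 kg), 49 kg left
truck 7: place P15 (58 kg), 15 kg left
truck 6: place P16 (42 kg), 6 kg left
truck 10: place P17 (125 kg), 25 kg left
truck 10: place P18 (25 kg), 0 kg left
Final trucks: [100,32] [88,22,21] [103,39] [133] [126,21] [102,42] [77,58] [102] [101] [125,25].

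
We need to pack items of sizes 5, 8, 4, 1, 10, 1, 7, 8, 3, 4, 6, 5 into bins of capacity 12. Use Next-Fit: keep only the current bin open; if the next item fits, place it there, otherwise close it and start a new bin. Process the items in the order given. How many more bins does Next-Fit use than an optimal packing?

1

Next-Fit: [5] [8,4] [1,10,1] [7] [8,3] [4,6] [5] → 7 bins.
Total size 62; any packing needs at least ⌈62/12⌉ = 6 bins.
An optimal packing achieves that bound: [10,1,1] [8,4] [8,4] [7,5] [6,5] [3] → 6 bins.
Excess: 7 − 6 = 1.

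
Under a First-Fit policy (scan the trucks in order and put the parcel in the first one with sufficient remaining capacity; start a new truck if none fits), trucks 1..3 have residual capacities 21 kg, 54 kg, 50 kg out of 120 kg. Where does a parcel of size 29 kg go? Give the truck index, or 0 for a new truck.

2

Trucks with room: truck 2 (54 kg), truck 3 (50 kg).
The first with room is truck 2.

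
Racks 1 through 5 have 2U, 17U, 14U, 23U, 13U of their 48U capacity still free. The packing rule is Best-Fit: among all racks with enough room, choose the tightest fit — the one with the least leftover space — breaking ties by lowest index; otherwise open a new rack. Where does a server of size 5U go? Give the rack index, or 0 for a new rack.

5

Racks with room: rack 2 (17U), rack 3 (14U), rack 4 (23U), rack 5 (13U).
Tightest fit is rack 5 with 13U free.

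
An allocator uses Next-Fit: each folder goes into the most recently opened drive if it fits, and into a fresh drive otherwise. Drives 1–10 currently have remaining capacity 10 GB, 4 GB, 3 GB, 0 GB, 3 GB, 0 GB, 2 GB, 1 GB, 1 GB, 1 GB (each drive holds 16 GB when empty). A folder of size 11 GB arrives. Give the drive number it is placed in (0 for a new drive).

0

Next-Fit only looks at drive 10, which has 1 GB free.
11 GB does not fit, so a new drive is opened.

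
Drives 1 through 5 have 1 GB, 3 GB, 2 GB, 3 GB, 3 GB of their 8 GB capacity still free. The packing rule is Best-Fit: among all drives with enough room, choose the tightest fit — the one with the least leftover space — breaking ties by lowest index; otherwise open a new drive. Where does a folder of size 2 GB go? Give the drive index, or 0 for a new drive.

3

Drives with room: drive 2 (3 GB), drive 3 (2 GB), drive 4 (3 GB), drive 5 (3 GB).
Tightest fit is drive 3 with 2 GB free.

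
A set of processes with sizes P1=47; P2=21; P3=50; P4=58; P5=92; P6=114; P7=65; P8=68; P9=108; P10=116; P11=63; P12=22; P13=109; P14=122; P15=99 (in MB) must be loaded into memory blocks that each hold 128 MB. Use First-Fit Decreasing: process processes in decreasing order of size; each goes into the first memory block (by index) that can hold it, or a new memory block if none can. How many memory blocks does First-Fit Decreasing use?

Sorted descending: 122, 116, 114, 109, 108, 99, 92, 68, 65, 63, 58, 50, 47, 22, 21.
Put 122 MB in memory block 1; 6 MB remain.
Put 116 MB in memory block 2; 12 MB remain.
Put 114 MB in memory block 3; 14 MB remain.
Put 109 MB in memory block 4; 19 MB remain.
Put 108 MB in memory block 5; 20 MB remain.
Put 99 MB in memory block 6; 29 MB remain.
Put 92 MB in memory block 7; 36 MB remain.
Put 68 MB in memory block 8; 60 MB remain.
Put 65 MB in memory block 9; 63 MB remain.
Put 63 MB in memory block 9; 0 MB remain.
Put 58 MB in memory block 8; 2 MB remain.
Put 50 MB in memory block 10; 78 MB remain.
Put 47 MB in memory block 10; 31 MB remain.
Put 22 MB in memory block 6; 7 MB remain.
Put 21 MB in memory block 7; 15 MB remain.
Final memory blocks: [122] [116] [114] [109] [108] [99,22] [92,21] [68,58] [65,63] [50,47].

10 memory blocks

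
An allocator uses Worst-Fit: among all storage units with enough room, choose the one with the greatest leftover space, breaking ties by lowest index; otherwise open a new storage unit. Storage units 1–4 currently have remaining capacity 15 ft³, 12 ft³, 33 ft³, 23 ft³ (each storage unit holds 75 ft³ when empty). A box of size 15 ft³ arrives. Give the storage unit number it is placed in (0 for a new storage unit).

3

Storage units with room: storage unit 1 (15 ft³), storage unit 3 (33 ft³), storage unit 4 (23 ft³).
Most room is storage unit 3 with 33 ft³ free.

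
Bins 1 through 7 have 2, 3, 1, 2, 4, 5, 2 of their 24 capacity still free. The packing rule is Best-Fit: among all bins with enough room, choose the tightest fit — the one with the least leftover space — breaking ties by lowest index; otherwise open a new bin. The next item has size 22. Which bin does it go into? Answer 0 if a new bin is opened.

0

No bin has ≥ 22 free, so a new bin is opened.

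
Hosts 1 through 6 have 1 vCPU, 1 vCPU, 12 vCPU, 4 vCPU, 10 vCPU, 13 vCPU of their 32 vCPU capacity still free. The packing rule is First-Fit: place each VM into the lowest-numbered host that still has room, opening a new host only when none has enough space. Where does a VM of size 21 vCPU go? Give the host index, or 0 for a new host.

0

No host has ≥ 21 vCPU free, so a new host is opened.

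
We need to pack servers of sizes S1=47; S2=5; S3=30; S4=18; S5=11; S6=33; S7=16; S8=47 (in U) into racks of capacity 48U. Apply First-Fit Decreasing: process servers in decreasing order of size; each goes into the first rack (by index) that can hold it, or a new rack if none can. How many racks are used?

Sorted descending: 47, 47, 33, 30, 18, 16, 11, 5.
rack 1: place 47U, 1U left
rack 2: place 47U, 1U left
rack 3: place 33U, 15U left
rack 4: place 30U, 18U left
rack 4: place 18U, 0U left
rack 5: place 16U, 32U left
rack 3: place 11U, 4U left
rack 5: place 5U, 27U left

5 racks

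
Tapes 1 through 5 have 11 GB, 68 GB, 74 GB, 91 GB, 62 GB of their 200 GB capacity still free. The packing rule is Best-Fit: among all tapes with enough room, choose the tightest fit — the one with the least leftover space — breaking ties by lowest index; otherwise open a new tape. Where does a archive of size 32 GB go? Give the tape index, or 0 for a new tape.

5

Tapes with room: tape 2 (68 GB), tape 3 (74 GB), tape 4 (91 GB), tape 5 (62 GB).
Tightest fit is tape 5 with 62 GB free.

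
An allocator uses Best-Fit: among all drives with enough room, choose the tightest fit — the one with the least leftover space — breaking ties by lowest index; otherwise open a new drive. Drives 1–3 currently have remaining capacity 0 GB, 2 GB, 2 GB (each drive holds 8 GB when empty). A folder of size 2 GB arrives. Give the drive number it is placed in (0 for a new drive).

2

Drives with room: drive 2 (2 GB), drive 3 (2 GB).
Tightest fit is drive 2 with 2 GB free.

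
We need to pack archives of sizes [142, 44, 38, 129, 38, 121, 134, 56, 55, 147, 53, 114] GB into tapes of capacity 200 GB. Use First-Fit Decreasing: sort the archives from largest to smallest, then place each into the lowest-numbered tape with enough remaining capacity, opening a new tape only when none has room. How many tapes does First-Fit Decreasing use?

Sorted descending: 147, 142, 134, 129, 121, 114, 56, 55, 53, 44, 38, 38.
147 GB → tape 1 (remaining 53 GB)
142 GB → tape 2 (remaining 58 GB)
134 GB → tape 3 (remaining 66 GB)
129 GB → tape 4 (remaining 71 GB)
121 GB → tape 5 (remaining 79 GB)
114 GB → tape 6 (remaining 86 GB)
56 GB → tape 2 (remaining 2 GB)
55 GB → tape 3 (remaining 11 GB)
53 GB → tape 1 (remaining 0 GB)
44 GB → tape 4 (remaining 27 GB)
38 GB → tape 5 (remaining 41 GB)
38 GB → tape 5 (remaining 3 GB)

6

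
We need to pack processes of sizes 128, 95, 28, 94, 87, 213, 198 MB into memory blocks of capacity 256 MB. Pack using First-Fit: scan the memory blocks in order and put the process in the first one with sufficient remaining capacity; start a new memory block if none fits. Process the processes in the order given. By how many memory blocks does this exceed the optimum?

0

First-Fit: [128,95,28] [94,87] [213] [198] → 4 memory blocks.
Total size 843 MB; any packing needs at least ⌈843/256⌉ = 4 memory blocks.
So 4 is already optimal.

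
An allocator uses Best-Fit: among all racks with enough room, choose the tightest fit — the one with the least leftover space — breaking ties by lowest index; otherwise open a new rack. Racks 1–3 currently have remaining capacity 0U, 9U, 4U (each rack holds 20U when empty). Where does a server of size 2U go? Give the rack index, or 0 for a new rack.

3

Racks with room: rack 2 (9U), rack 3 (4U).
Tightest fit is rack 3 with 4U free.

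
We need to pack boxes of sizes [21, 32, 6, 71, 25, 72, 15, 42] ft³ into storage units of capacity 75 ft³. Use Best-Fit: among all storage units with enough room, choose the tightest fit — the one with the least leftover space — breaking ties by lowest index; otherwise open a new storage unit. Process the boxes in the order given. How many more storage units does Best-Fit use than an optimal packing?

0

Best-Fit: [21,32,6,15] [71] [25,42] [72] → 4 storage units.
Total size 284 ft³; any packing needs at least ⌈284/75⌉ = 4 storage units.
So 4 is already optimal.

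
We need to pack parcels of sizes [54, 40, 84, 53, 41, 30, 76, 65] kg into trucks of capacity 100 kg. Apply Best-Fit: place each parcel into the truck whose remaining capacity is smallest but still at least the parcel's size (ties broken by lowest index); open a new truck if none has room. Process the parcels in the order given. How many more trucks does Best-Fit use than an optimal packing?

0

Best-Fit: [54,40] [84] [53,41] [30,65] [76] → 5 trucks.
Total size 443 kg; any packing needs at least ⌈443/100⌉ = 5 trucks.
So 5 is already optimal.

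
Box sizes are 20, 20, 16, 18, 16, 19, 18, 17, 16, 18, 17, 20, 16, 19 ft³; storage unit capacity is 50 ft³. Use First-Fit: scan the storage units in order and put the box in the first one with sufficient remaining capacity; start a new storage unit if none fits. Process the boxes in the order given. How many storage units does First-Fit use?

storage unit 1: place 20 ft³, 30 ft³ left
storage unit 1: place 20 ft³, 10 ft³ left
storage unit 2: place 16 ft³, 34 ft³ left
storage unit 2: place 18 ft³, 16 ft³ left
storage unit 2: place 16 ft³, 0 ft³ left
storage unit 3: place 19 ft³, 31 ft³ left
storage unit 3: place 18 ft³, 13 ft³ left
storage unit 4: place 17 ft³, 33 ft³ left
storage unit 4: place 16 ft³, 17 ft³ left
storage unit 5: place 18 ft³, 32 ft³ left
storage unit 4: place 17 ft³, 0 ft³ left
storage unit 5: place 20 ft³, 12 ft³ left
storage unit 6: place 16 ft³, 34 ft³ left
storage unit 6: place 19 ft³, 15 ft³ left

6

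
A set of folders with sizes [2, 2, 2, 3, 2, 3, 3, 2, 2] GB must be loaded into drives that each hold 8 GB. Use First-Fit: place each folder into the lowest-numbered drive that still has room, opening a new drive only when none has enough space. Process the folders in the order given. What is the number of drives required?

3 drives

drive 1: place 2 GB, 6 GB left
drive 1: place 2 GB, 4 GB left
drive 1: place 2 GB, 2 GB left
drive 2: place 3 GB, 5 GB left
drive 1: place 2 GB, 0 GB left
drive 2: place 3 GB, 2 GB left
drive 3: place 3 GB, 5 GB left
drive 2: place 2 GB, 0 GB left
drive 3: place 2 GB, 3 GB left
Final drives: [2,2,2,2] [3,3,2] [3,2].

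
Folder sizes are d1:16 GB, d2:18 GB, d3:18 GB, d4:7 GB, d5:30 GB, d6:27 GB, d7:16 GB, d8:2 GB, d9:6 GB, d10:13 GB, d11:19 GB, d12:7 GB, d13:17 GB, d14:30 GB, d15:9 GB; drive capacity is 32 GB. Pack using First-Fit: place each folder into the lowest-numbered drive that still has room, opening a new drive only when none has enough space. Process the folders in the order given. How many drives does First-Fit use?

9 drives

drive 1: place d1 (16 GB), 16 GB left
drive 2: place d2 (18 GB), 14 GB left
drive 3: place d3 (18 GB), 14 GB left
drive 1: place d4 (7 GB), 9 GB left
drive 4: place d5 (30 GB), 2 GB left
drive 5: place d6 (27 GB), 5 GB left
drive 6: place d7 (16 GB), 16 GB left
drive 1: place d8 (2 GB), 7 GB left
drive 1: place d9 (6 GB), 1 GB left
drive 2: place d10 (13 GB), 1 GB left
drive 7: place d11 (19 GB), 13 GB left
drive 3: place d12 (7 GB), 7 GB left
drive 8: place d13 (17 GB), 15 GB left
drive 9: place d14 (30 GB), 2 GB left
drive 6: place d15 (9 GB), 7 GB left
Final drives: [16,7,2,6] [18,13] [18,7] [30] [27] [16,9] [19] [17] [30].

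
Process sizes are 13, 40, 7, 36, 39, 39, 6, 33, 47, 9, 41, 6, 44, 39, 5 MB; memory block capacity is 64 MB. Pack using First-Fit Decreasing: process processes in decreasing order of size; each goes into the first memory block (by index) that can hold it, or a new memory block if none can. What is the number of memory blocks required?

Sorted descending: 47, 44, 41, 40, 39, 39, 39, 36, 33, 13, 9, 7, 6, 6, 5.
Put 47 MB in memory block 1; 17 MB remain.
Put 44 MB in memory block 2; 20 MB remain.
Put 41 MB in memory block 3; 23 MB remain.
Put 40 MB in memory block 4; 24 MB remain.
Put 39 MB in memory block 5; 25 MB remain.
Put 39 MB in memory block 6; 25 MB remain.
Put 39 MB in memory block 7; 25 MB remain.
Put 36 MB in memory block 8; 28 MB remain.
Put 33 MB in memory block 9; 31 MB remain.
Put 13 MB in memory block 1; 4 MB remain.
Put 9 MB in memory block 2; 11 MB remain.
Put 7 MB in memory block 2; 4 MB remain.
Put 6 MB in memory block 3; 17 MB remain.
Put 6 MB in memory block 3; 11 MB remain.
Put 5 MB in memory block 3; 6 MB remain.
Final memory blocks: [47,13] [44,9,7] [41,6,6,5] [40] [39] [39] [39] [36] [33].

9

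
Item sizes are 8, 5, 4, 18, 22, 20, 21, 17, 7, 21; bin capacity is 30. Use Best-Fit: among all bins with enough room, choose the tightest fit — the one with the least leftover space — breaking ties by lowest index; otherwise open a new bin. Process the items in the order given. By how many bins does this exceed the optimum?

Best-Fit: [8,5,4] [18] [22,7] [20] [21] [17] [21] → 7 bins.
6 items exceed 15 (half the capacity), and no two of those can share a bin, so at least 6 bins are needed.
An optimal packing achieves that bound: [22,8] [21,7] [21,5,4] [20] [18] [17] → 6 bins.
Excess: 7 − 6 = 1.

1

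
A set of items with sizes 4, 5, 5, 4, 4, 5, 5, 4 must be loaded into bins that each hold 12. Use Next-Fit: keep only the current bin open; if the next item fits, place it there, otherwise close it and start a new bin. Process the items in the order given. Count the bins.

4 → bin 1 (remaining 8)
5 → bin 1 (remaining 3)
5 → bin 2 (remaining 7)
4 → bin 2 (remaining 3)
4 → bin 3 (remaining 8)
5 → bin 3 (remaining 3)
5 → bin 4 (remaining 7)
4 → bin 4 (remaining 3)

4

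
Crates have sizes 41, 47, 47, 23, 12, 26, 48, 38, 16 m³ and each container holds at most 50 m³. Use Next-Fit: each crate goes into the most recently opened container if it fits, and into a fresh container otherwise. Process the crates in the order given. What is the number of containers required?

8 containers

container 1: place 41 m³, 9 m³ left
container 2: place 47 m³, 3 m³ left
container 3: place 47 m³, 3 m³ left
container 4: place 23 m³, 27 m³ left
container 4: place 12 m³, 15 m³ left
container 5: place 26 m³, 24 m³ left
container 6: place 48 m³, 2 m³ left
container 7: place 38 m³, 12 m³ left
container 8: place 16 m³, 34 m³ left
Final containers: [41] [47] [47] [23,12] [26] [48] [38] [16].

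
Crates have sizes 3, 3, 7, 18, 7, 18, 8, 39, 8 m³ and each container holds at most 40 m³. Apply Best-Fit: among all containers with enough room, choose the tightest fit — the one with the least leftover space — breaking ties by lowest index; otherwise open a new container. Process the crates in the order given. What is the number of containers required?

3 containers

3 m³ → container 1 (remaining 37 m³)
3 m³ → container 1 (remaining 34 m³)
7 m³ → container 1 (remaining 27 m³)
18 m³ → container 1 (remaining 9 m³)
7 m³ → container 1 (remaining 2 m³)
18 m³ → container 2 (remaining 22 m³)
8 m³ → container 2 (remaining 14 m³)
39 m³ → container 3 (remaining 1 m³)
8 m³ → container 2 (remaining 6 m³)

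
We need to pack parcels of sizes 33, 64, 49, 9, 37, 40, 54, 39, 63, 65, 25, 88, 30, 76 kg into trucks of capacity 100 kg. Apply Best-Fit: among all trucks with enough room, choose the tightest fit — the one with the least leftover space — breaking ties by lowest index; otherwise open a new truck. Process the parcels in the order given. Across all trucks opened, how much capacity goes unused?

Put 33 kg in truck 1; 67 kg remain.
Put 64 kg in truck 1; 3 kg remain.
Put 49 kg in truck 2; 51 kg remain.
Put 9 kg in truck 2; 42 kg remain.
Put 37 kg in truck 2; 5 kg remain.
Put 40 kg in truck 3; 60 kg remain.
Put 54 kg in truck 3; 6 kg remain.
Put 39 kg in truck 4; 61 kg remain.
Put 63 kg in truck 5; 37 kg remain.
Put 65 kg in truck 6; 35 kg remain.
Put 25 kg in truck 6; 10 kg remain.
Put 88 kg in truck 7; 12 kg remain.
Put 30 kg in truck 5; 7 kg remain.
Put 76 kg in truck 8; 24 kg remain.
8 trucks × 100 kg = 800 kg; used 672 kg; unused 128 kg.

128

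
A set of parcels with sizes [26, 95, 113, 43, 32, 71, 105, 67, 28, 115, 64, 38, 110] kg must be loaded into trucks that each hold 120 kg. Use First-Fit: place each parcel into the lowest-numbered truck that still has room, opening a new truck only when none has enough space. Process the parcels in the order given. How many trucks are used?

truck 1: place 26 kg, 94 kg left
truck 2: place 95 kg, 25 kg left
truck 3: place 113 kg, 7 kg left
truck 1: place 43 kg, 51 kg left
truck 1: place 32 kg, 19 kg left
truck 4: place 71 kg, 49 kg left
truck 5: place 105 kg, 15 kg left
truck 6: place 67 kg, 53 kg left
truck 4: place 28 kg, 21 kg left
truck 7: place 115 kg, 5 kg left
truck 8: place 64 kg, 56 kg left
truck 6: place 38 kg, 15 kg left
truck 9: place 110 kg, 10 kg left
Final trucks: [26,43,32] [95] [113] [71,28] [105] [67,38] [115] [64] [110].

9 trucks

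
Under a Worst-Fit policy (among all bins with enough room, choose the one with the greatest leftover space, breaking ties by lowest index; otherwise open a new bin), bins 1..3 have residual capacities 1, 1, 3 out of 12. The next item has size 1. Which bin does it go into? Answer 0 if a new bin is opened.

Bins with room: bin 1 (1), bin 2 (1), bin 3 (3).
Most room is bin 3 with 3 free.

3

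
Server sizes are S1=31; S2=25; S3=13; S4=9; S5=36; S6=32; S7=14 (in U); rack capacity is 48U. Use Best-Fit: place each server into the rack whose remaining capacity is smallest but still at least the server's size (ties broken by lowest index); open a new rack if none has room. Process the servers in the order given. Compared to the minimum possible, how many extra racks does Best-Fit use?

Best-Fit: [31,13] [25,9,14] [36] [32] → 4 racks.
Total size 160U; any packing needs at least ⌈160/48⌉ = 4 racks.
So 4 is already optimal.

0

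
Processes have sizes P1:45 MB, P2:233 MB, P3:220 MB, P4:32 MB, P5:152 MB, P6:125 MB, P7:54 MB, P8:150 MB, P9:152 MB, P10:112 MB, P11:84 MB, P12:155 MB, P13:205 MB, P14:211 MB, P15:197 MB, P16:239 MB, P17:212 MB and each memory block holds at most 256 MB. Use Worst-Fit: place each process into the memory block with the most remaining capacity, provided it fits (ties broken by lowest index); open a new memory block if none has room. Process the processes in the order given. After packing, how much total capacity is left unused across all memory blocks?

P1 (45 MB) → memory block 1 (remaining 211 MB)
P2 (233 MB) → memory block 2 (remaining 23 MB)
P3 (220 MB) → memory block 3 (remaining 36 MB)
P4 (32 MB) → memory block 1 (remaining 179 MB)
P5 (152 MB) → memory block 1 (remaining 27 MB)
P6 (125 MB) → memory block 4 (remaining 131 MB)
P7 (54 MB) → memory block 4 (remaining 77 MB)
P8 (150 MB) → memory block 5 (remaining 106 MB)
P9 (152 MB) → memory block 6 (remaining 104 MB)
P10 (112 MB) → memory block 7 (remaining 144 MB)
P11 (84 MB) → memory block 7 (remaining 60 MB)
P12 (155 MB) → memory block 8 (remaining 101 MB)
P13 (205 MB) → memory block 9 (remaining 51 MB)
P14 (211 MB) → memory block 10 (remaining 45 MB)
P15 (197 MB) → memory block 11 (remaining 59 MB)
P16 (239 MB) → memory block 12 (remaining 17 MB)
P17 (212 MB) → memory block 13 (remaining 44 MB)
13 memory blocks × 256 MB = 3328 MB; used 2578 MB; unused 750 MB.

750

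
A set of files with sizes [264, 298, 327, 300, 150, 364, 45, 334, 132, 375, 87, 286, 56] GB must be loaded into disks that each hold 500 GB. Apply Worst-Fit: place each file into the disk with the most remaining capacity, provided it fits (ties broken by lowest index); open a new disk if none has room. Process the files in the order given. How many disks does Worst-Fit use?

264 GB → disk 1 (remaining 236 GB)
298 GB → disk 2 (remaining 202 GB)
327 GB → disk 3 (remaining 173 GB)
300 GB → disk 4 (remaining 200 GB)
150 GB → disk 1 (remaining 86 GB)
364 GB → disk 5 (remaining 136 GB)
45 GB → disk 2 (remaining 157 GB)
334 GB → disk 6 (remaining 166 GB)
132 GB → disk 4 (remaining 68 GB)
375 GB → disk 7 (remaining 125 GB)
87 GB → disk 3 (remaining 86 GB)
286 GB → disk 8 (remaining 214 GB)
56 GB → disk 8 (remaining 158 GB)

8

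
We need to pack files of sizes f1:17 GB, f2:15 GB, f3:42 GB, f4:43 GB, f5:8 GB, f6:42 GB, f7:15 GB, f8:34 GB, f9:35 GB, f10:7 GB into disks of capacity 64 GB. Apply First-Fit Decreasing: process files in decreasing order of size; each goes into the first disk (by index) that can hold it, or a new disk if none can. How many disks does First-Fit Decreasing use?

5

Sorted descending: 43, 42, 42, 35, 34, 17, 15, 15, 8, 7.
43 GB → disk 1 (remaining 21 GB)
42 GB → disk 2 (remaining 22 GB)
42 GB → disk 3 (remaining 22 GB)
35 GB → disk 4 (remaining 29 GB)
34 GB → disk 5 (remaining 30 GB)
17 GB → disk 1 (remaining 4 GB)
15 GB → disk 2 (remaining 7 GB)
15 GB → disk 3 (remaining 7 GB)
8 GB → disk 4 (remaining 21 GB)
7 GB → disk 2 (remaining 0 GB)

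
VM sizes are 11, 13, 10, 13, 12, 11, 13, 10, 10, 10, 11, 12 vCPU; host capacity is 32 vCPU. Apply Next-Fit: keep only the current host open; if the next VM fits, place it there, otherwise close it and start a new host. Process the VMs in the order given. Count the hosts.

6

Put 11 vCPU in host 1; 21 vCPU remain.
Put 13 vCPU in host 1; 8 vCPU remain.
Put 10 vCPU in host 2; 22 vCPU remain.
Put 13 vCPU in host 2; 9 vCPU remain.
Put 12 vCPU in host 3; 20 vCPU remain.
Put 11 vCPU in host 3; 9 vCPU remain.
Put 13 vCPU in host 4; 19 vCPU remain.
Put 10 vCPU in host 4; 9 vCPU remain.
Put 10 vCPU in host 5; 22 vCPU remain.
Put 10 vCPU in host 5; 12 vCPU remain.
Put 11 vCPU in host 5; 1 vCPU remain.
Put 12 vCPU in host 6; 20 vCPU remain.
Final hosts: [11,13] [10,13] [12,11] [13,10] [10,10,11] [12].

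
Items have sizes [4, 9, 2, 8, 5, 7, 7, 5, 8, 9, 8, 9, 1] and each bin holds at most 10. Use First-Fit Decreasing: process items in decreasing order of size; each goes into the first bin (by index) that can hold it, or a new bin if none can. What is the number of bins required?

10

Sorted descending: 9, 9, 9, 8, 8, 8, 7, 7, 5, 5, 4, 2, 1.
Put 9 in bin 1; 1 remain.
Put 9 in bin 2; 1 remain.
Put 9 in bin 3; 1 remain.
Put 8 in bin 4; 2 remain.
Put 8 in bin 5; 2 remain.
Put 8 in bin 6; 2 remain.
Put 7 in bin 7; 3 remain.
Put 7 in bin 8; 3 remain.
Put 5 in bin 9; 5 remain.
Put 5 in bin 9; 0 remain.
Put 4 in bin 10; 6 remain.
Put 2 in bin 4; 0 remain.
Put 1 in bin 1; 0 remain.
Final bins: [9,1] [9] [9] [8,2] [8] [8] [7] [7] [5,5] [4].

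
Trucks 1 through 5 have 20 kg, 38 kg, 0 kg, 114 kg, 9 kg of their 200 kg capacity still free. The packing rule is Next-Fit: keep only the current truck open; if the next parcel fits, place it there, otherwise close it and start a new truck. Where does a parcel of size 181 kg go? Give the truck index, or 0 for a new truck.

Next-Fit only looks at truck 5, which has 9 kg free.
181 kg does not fit, so a new truck is opened.

0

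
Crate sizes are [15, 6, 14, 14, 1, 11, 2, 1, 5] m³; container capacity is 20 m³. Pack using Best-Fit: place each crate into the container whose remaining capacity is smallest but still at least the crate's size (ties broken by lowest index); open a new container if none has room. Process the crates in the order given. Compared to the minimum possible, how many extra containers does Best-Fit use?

0

Best-Fit: [15,1,2,1] [6,14] [14,5] [11] → 4 containers.
Total size 69 m³; any packing needs at least ⌈69/20⌉ = 4 containers.
So 4 is already optimal.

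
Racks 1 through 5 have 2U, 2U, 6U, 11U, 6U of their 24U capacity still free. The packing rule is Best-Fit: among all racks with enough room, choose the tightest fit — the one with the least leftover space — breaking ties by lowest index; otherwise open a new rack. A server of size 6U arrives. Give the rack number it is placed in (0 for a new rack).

3

Racks with room: rack 3 (6U), rack 4 (11U), rack 5 (6U).
Tightest fit is rack 3 with 6U free.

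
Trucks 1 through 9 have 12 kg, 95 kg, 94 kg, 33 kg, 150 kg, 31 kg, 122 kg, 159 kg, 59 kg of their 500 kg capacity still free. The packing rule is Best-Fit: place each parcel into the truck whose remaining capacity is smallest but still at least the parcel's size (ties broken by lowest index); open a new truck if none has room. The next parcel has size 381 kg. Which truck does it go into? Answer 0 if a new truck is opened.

No truck has ≥ 381 kg free, so a new truck is opened.

0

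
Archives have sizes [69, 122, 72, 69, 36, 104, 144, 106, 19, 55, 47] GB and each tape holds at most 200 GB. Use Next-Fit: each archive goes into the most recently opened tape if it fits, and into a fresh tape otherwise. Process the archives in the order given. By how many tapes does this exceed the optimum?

Next-Fit: [69,122] [72,69,36] [104] [144] [106,19,55] [47] → 6 tapes.
Total size 843 GB; any packing needs at least ⌈843/200⌉ = 5 tapes.
An optimal packing achieves that bound: [144,55] [122,72] [106,69,19] [104,69] [47,36] → 5 tapes.
Excess: 6 − 5 = 1.

1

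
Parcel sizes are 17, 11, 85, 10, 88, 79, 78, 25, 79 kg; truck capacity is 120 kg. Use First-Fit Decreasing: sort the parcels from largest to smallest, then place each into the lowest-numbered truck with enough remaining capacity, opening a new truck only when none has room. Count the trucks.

Sorted descending: 88, 85, 79, 79, 78, 25, 17, 11, 10.
Put 88 kg in truck 1; 32 kg remain.
Put 85 kg in truck 2; 35 kg remain.
Put 79 kg in truck 3; 41 kg remain.
Put 79 kg in truck 4; 41 kg remain.
Put 78 kg in truck 5; 42 kg remain.
Put 25 kg in truck 1; 7 kg remain.
Put 17 kg in truck 2; 18 kg remain.
Put 11 kg in truck 2; 7 kg remain.
Put 10 kg in truck 3; 31 kg remain.
Final trucks: [88,25] [85,17,11] [79,10] [79] [78].

5 trucks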